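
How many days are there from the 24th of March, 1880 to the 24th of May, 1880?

March 1880: 31 − 24 = 7 days remain.
Then April (30): 30 days.
May 1–24, 1880: 24 days.
Total: 7 + 30 + 24 = 61 days.

61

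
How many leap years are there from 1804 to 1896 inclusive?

Years divisible by 4: 1804, 1808, …, 1896 — 24 in all.
No century exceptions apply. Count: 24.

24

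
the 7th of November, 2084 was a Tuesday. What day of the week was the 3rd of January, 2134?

Day-of-year of November 7, 2084: 312.
Day-of-year of January 3, 2134: 3.
2084 has 366 days, so 366 − 312 = 54 days remain in 2084.
Full years 2085–2133: 38 common + 11 leap = 38×365 + 11×366 = 17896 days.
Total: 54 + 17896 + 3 = 17953 days.
17953 mod 7 = 5, so 5 days after Tuesday is Sunday.

Sunday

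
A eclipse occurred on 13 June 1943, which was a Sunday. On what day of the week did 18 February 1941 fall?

Tuesday

Count forward from the earlier date (February 18, 1941) to the later (June 13, 1943):
Day-of-year of February 18, 1941: 49.
Day-of-year of June 13, 1943: 164.
1941 has 365 days, so 365 − 49 = 316 days remain in 1941.
Full years: 1942: 365. Sum = 365.
Total: 316 + 365 + 164 = 845 days.
845 mod 7 = 5, so 5 days before Sunday is Tuesday.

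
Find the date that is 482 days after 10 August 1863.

4 December 1864

Count 482 days after August 10, 1863:
August 10, 1863 → August 10, 1864: 366 days (1864 is a leap year).
August 1864: 31 − 10 = 21 days remain.
Then September (30), October (31), November (30): 30 + 31 + 30 = 91 days.
December 1–4, 1864: 4 days.
Residual: 116 days.
Total: 482 days.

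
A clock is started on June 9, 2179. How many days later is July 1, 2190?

Day-of-year of June 9, 2179: 160.
Day-of-year of July 1, 2190: 182.
2179 has 365 days, so 365 − 160 = 205 days remain in 2179.
Full years 2180–2189: 7 common + 3 leap = 7×365 + 3×366 = 3653 days.
Total: 205 + 3653 + 182 = 4040 days.

4040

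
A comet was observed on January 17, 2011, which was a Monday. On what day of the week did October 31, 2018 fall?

Wednesday

From January 17, 2011 to January 17, 2018: 7 years, of which 2 contain a Feb 29 — 5×365 + 2×366 = 2557 days.
January 2018: 31 − 17 = 14 days remain.
Then February 2018 (28), March (31), April (30), May (31), June (30), July (31), August (31), September (30): 28 + 31 + 30 + 31 + 30 + 31 + 31 + 30 = 242 days.
October 1–31, 2018: 31 days.
Residual: 287 days.
Total: 2844 days.
2844 mod 7 = 2, so 2 days after Monday is Wednesday.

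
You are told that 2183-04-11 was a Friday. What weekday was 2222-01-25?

Friday

Day-of-year of April 11, 2183: 101.
Day-of-year of January 25, 2222: 25.
2183 has 365 days, so 365 − 101 = 264 days remain in 2183.
Full years 2184–2221: 29 common + 9 leap = 29×365 + 9×366 = 13879 days.
Total: 264 + 13879 + 25 = 14168 days.
14168 is a multiple of 7, so 2222-01-25 falls on the same weekday: Friday.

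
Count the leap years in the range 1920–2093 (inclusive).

44

Years divisible by 4: 1920, 1924, …, 2092 — 44 in all.
2000 is divisible by 400, so still leap.
No century exceptions apply. Count: 44.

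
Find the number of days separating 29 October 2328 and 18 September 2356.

10186

Day-of-year of October 29, 2328: 303.
Day-of-year of September 18, 2356: 262.
2328 has 366 days, so 366 − 303 = 63 days remain in 2328.
Full years 2329–2355: 21 common + 6 leap = 21×365 + 6×366 = 9861 days.
Total: 63 + 9861 + 262 = 10186 days.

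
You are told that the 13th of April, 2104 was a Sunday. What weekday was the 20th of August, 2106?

Friday

April 13, 2104 → April 13, 2105: 365 days.
April 13, 2105 → April 13, 2106: 365 days.
April 2106: 30 − 13 = 17 days remain.
Then May (31), June (30), July (31): 31 + 30 + 31 = 92 days.
August 1–20, 2106: 20 days.
Residual: 129 days.
Total: 859 days.
859 mod 7 = 5, so 5 days after Sunday is Friday.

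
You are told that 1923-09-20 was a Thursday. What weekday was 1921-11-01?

Count forward from the earlier date (November 1, 1921) to the later (September 20, 1923):
Day-of-year of November 1, 1921: 305.
Day-of-year of September 20, 1923: 263.
1921 has 365 days, so 365 − 305 = 60 days remain in 1921.
Full years: 1922: 365. Sum = 365.
Total: 60 + 365 + 263 = 688 days.
688 mod 7 = 2, so 2 days before Thursday is Tuesday.

Tuesday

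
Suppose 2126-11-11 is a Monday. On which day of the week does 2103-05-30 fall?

Count forward from the earlier date (May 30, 2103) to the later (November 11, 2126):
From May 30, 2103 to May 30, 2126: 23 years, of which 6 contain a Feb 29 — 17×365 + 6×366 = 8401 days.
May 2126: 31 − 30 = 1 day remains.
Then June (30), July (31), August (31), September (30), October (31): 30 + 31 + 31 + 30 + 31 = 153 days.
November 1–11, 2126: 11 days.
Residual: 165 days.
Total: 8566 days.
8566 mod 7 = 5, so 5 days before Monday is Wednesday.

Wednesday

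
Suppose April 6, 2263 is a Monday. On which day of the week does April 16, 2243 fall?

Count forward from the earlier date (April 16, 2243) to the later (April 6, 2263):
From April 16, 2243 to April 16, 2262: 19 years, of which 5 contain a Feb 29 — 14×365 + 5×366 = 6940 days.
April 2262: 30 − 16 = 14 days remain.
Then 11 full months totalling 335 days.
April 1–6, 2263: 6 days.
Residual: 355 days.
Total: 7295 days.
7295 mod 7 = 1, so 1 day before Monday is Sunday.

Sunday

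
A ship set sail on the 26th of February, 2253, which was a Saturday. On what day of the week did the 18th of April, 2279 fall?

Friday

From February 26, 2253 to February 26, 2279: 26 years, of which 6 contain a Feb 29 — 20×365 + 6×366 = 9496 days.
February 2279: 28 − 26 = 2 days remain (2279 is not a leap year, so February has 28 days).
Then March (31): 31 days.
April 1–18, 2279: 18 days.
Residual: 51 days.
Total: 9547 days.
9547 mod 7 = 6, so 6 days after Saturday is Friday.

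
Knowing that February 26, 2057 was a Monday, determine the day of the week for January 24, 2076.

Day-of-year of February 26, 2057: 57.
Day-of-year of January 24, 2076: 24.
2057 has 365 days, so 365 − 57 = 308 days remain in 2057.
Full years 2058–2075: 14 common + 4 leap = 14×365 + 4×366 = 6574 days.
Total: 308 + 6574 + 24 = 6906 days.
6906 mod 7 = 4, so 4 days after Monday is Friday.

Friday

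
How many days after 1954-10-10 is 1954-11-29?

50

October 1954: 31 − 10 = 21 days remain.
November 1–29, 1954: 29 days.
Total: 21 + 29 = 50 days.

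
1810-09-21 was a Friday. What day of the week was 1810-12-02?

Sunday

September 1810: 30 − 21 = 9 days remain.
Then October (31), November (30): 31 + 30 = 61 days.
December 1–2, 1810: 2 days.
Total: 9 + 61 + 2 = 72 days.
72 mod 7 = 2, so 2 days after Friday is Sunday.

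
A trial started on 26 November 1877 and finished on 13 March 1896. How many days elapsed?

6682

From November 26, 1877 to November 26, 1895: 18 years, of which 4 contain a Feb 29 — 14×365 + 4×366 = 6574 days.
November 1895: 30 − 26 = 4 days remain.
Then December (31), January (31), February 1896 (29): 31 + 31 + 29 = 91 days.
March 1–13, 1896: 13 days.
Residual: 108 days.
Total: 6682 days.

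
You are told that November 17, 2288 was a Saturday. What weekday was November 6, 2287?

Sunday

Count forward from the earlier date (November 6, 2287) to the later (November 17, 2288):
November 6, 2287 → November 6, 2288: 366 days (2288 is a leap year).
Within November 2288: 17 − 6 = 11 days.
Total: 377 days.
377 mod 7 = 6, so 6 days before Saturday is Sunday.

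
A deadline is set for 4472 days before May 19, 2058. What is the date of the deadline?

February 19, 2046

Count 4472 days before May 19, 2058:
Day-of-year of February 19, 2046: 50.
Day-of-year of May 19, 2058: 139.
2046 has 365 days, so 365 − 50 = 315 days remain in 2046.
Full years 2047–2057: 8 common + 3 leap = 8×365 + 3×366 = 4018 days.
Total: 315 + 4018 + 139 = 4472 days.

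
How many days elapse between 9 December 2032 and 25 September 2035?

1020

December 9, 2032 → December 9, 2033: 365 days.
December 9, 2033 → December 9, 2034: 365 days.
December 2034: 31 − 9 = 22 days remain.
Then January (31), February 2035 (28), March (31), April (30), May (31), June (30), July (31), August (31): 31 + 28 + 31 + 30 + 31 + 30 + 31 + 31 = 243 days.
September 1–25, 2035: 25 days.
Residual: 290 days.
Total: 1020 days.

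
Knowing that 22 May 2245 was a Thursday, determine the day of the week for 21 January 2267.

Day-of-year of May 22, 2245: 142.
Day-of-year of January 21, 2267: 21.
2245 has 365 days, so 365 − 142 = 223 days remain in 2245.
Full years 2246–2266: 16 common + 5 leap = 16×365 + 5×366 = 7670 days.
Total: 223 + 7670 + 21 = 7914 days.
7914 mod 7 = 4, so 4 days after Thursday is Monday.

Monday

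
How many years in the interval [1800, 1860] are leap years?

15

Years divisible by 4: 1800, 1804, …, 1860 — 16 in all.
Of these, 1800 is divisible by 100 but not 400, so not leap.
Leap years: 16 − 1 = 15.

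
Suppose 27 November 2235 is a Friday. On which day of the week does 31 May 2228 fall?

Saturday

Count forward from the earlier date (May 31, 2228) to the later (November 27, 2235):
From May 31, 2228 to May 31, 2235: 7 years, of which 1 contains a Feb 29 — 6×365 + 1×366 = 2556 days.
May 2235: 31 − 31 = 0 days remain.
Then June (30), July (31), August (31), September (30), October (31): 30 + 31 + 31 + 30 + 31 = 153 days.
November 1–27, 2235: 27 days.
Residual: 180 days.
Total: 2736 days.
2736 mod 7 = 6, so 6 days before Friday is Saturday.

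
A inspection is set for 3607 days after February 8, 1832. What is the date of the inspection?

December 24, 1841

Count 3607 days after February 8, 1832:
Day-of-year of February 8, 1832: 39.
Day-of-year of December 24, 1841: 358.
1832 has 366 days, so 366 − 39 = 327 days remain in 1832.
Full years 1833–1840: 6 common + 2 leap = 6×365 + 2×366 = 2922 days.
Total: 327 + 2922 + 358 = 3607 days.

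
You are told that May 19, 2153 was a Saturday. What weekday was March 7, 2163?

Monday

Day-of-year of May 19, 2153: 139.
Day-of-year of March 7, 2163: 66.
2153 has 365 days, so 365 − 139 = 226 days remain in 2153.
Full years 2154–2162: 7 common + 2 leap = 7×365 + 2×366 = 3287 days.
Total: 226 + 3287 + 66 = 3579 days.
3579 mod 7 = 2, so 2 days after Saturday is Monday.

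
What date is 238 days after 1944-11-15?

1945-07-11

Count 238 days after November 15, 1944:
Day-of-year of November 15, 1944: 320.
Day-of-year of July 11, 1945: 192.
1944 has 366 days, so 366 − 320 = 46 days remain in 1944.
Total: 46 + 192 = 238 days.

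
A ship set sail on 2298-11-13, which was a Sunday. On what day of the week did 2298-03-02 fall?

Wednesday

Count forward from the earlier date (March 2, 2298) to the later (November 13, 2298):
March 2298: 31 − 2 = 29 days remain.
Then April (30), May (31), June (30), July (31), August (31), September (30), October (31): 30 + 31 + 30 + 31 + 31 + 30 + 31 = 214 days.
November 1–13, 2298: 13 days.
Total: 29 + 214 + 13 = 256 days.
256 mod 7 = 4, so 4 days before Sunday is Wednesday.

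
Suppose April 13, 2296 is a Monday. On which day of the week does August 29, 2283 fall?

Count forward from the earlier date (August 29, 2283) to the later (April 13, 2296):
Day-of-year of August 29, 2283: 241.
Day-of-year of April 13, 2296: 104.
2283 has 365 days, so 365 − 241 = 124 days remain in 2283.
Full years 2284–2295: 9 common + 3 leap = 9×365 + 3×366 = 4383 days.
Total: 124 + 4383 + 104 = 4611 days.
4611 mod 7 = 5, so 5 days before Monday is Wednesday.

Wednesday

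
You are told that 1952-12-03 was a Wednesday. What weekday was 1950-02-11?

Count forward from the earlier date (February 11, 1950) to the later (December 3, 1952):
Day-of-year of February 11, 1950: 42.
Day-of-year of December 3, 1952: 338.
1950 has 365 days, so 365 − 42 = 323 days remain in 1950.
Full years: 1951: 365. Sum = 365.
Total: 323 + 365 + 338 = 1026 days.
1026 mod 7 = 4, so 4 days before Wednesday is Saturday.

Saturday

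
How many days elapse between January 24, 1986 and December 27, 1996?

From January 24, 1986 to January 24, 1996: 10 years, of which 2 contain a Feb 29 — 8×365 + 2×366 = 3652 days.
January 1996: 31 − 24 = 7 days remain.
Then 10 full months totalling 304 days.
December 1–27, 1996: 27 days.
Residual: 338 days.
Total: 3990 days.

3990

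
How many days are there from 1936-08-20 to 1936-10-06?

August 1936: 31 − 20 = 11 days remain.
Then September (30): 30 days.
October 1–6, 1936: 6 days.
Total: 11 + 30 + 6 = 47 days.

47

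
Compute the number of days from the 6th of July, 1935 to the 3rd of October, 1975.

Day-of-year of July 6, 1935: 187.
Day-of-year of October 3, 1975: 276.
1935 has 365 days, so 365 − 187 = 178 days remain in 1935.
Full years 1936–1974: 29 common + 10 leap = 29×365 + 10×366 = 14245 days.
Total: 178 + 14245 + 276 = 14699 days.

14699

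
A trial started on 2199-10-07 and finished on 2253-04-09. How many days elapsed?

19542

From October 7, 2199 to October 7, 2252: 53 years, of which 13 contain a Feb 29 — 40×365 + 13×366 = 19358 days.
(2200 is not a leap year (divisible by 100 but not 400).)
October 2252: 31 − 7 = 24 days remain.
Then November (30), December (31), January (31), February 2253 (28), March (31): 30 + 31 + 31 + 28 + 31 = 151 days.
April 1–9, 2253: 9 days.
Residual: 184 days.
Total: 19542 days.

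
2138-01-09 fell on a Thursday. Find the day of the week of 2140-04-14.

January 9, 2138 → January 9, 2139: 365 days.
January 9, 2139 → January 9, 2140: 365 days.
January 2140: 31 − 9 = 22 days remain.
Then February 2140 (29), March (31): 29 + 31 = 60 days.
April 1–14, 2140: 14 days.
Residual: 96 days.
Total: 826 days.
826 is a multiple of 7, so 2140-04-14 falls on the same weekday: Thursday.

Thursday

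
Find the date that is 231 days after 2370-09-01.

2371-04-20

Count 231 days after September 1, 2370:
Day-of-year of September 1, 2370: 244.
Day-of-year of April 20, 2371: 110.
2370 has 365 days, so 365 − 244 = 121 days remain in 2370.
Total: 121 + 110 = 231 days.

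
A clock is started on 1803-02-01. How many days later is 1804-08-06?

February 1, 1803 → February 1, 1804: 365 days.
February 1804: 29 − 1 = 28 days remain (1804 is a leap year, so February has 29 days).
Then March (31), April (30), May (31), June (30), July (31): 31 + 30 + 31 + 30 + 31 = 153 days.
August 1–6, 1804: 6 days.
Residual: 187 days.
Total: 552 days.

552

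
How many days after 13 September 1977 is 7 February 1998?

From September 13, 1977 to September 13, 1997: 20 years, of which 5 contain a Feb 29 — 15×365 + 5×366 = 7305 days.
September 1997: 30 − 13 = 17 days remain.
Then October (31), November (30), December (31), January (31): 31 + 30 + 31 + 31 = 123 days.
February 1–7, 1998: 7 days (1998 is not a leap year).
Residual: 147 days.
Total: 7452 days.

7452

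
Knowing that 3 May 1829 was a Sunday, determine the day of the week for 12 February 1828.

Tuesday

Count forward from the earlier date (February 12, 1828) to the later (May 3, 1829):
February 12, 1828 → February 12, 1829: 366 days (1828 is a leap year).
February 1829: 28 − 12 = 16 days remain (1829 is not a leap year, so February has 28 days).
Then March (31), April (30): 31 + 30 = 61 days.
May 1–3, 1829: 3 days.
Residual: 80 days.
Total: 446 days.
446 mod 7 = 5, so 5 days before Sunday is Tuesday.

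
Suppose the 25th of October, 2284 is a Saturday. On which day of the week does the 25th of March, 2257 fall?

Wednesday

Count forward from the earlier date (March 25, 2257) to the later (October 25, 2284):
From March 25, 2257 to March 25, 2284: 27 years, of which 7 contain a Feb 29 — 20×365 + 7×366 = 9862 days.
March 2284: 31 − 25 = 6 days remain.
Then April (30), May (31), June (30), July (31), August (31), September (30): 30 + 31 + 30 + 31 + 31 + 30 = 183 days.
October 1–25, 2284: 25 days.
Residual: 214 days.
Total: 10076 days.
10076 mod 7 = 3, so 3 days before Saturday is Wednesday.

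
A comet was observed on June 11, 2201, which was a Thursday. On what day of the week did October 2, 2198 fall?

Count forward from the earlier date (October 2, 2198) to the later (June 11, 2201):
Day-of-year of October 2, 2198: 275.
Day-of-year of June 11, 2201: 162.
2198 has 365 days, so 365 − 275 = 90 days remain in 2198.
Full years: 2199: 365; 2200: 365. Sum = 730.
Total: 90 + 730 + 162 = 982 days.
982 mod 7 = 2, so 2 days before Thursday is Tuesday.

Tuesday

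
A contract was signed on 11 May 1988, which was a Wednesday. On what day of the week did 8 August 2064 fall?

Day-of-year of May 11, 1988: 132.
Day-of-year of August 8, 2064: 221.
1988 has 366 days, so 366 − 132 = 234 days remain in 1988.
Full years 1989–2063: 57 common + 18 leap = 57×365 + 18×366 = 27393 days.
Total: 234 + 27393 + 221 = 27848 days.
27848 mod 7 = 2, so 2 days after Wednesday is Friday.

Friday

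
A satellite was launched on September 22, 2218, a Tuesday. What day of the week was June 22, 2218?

Monday

Count forward from the earlier date (June 22, 2218) to the later (September 22, 2218):
June 2218: 30 − 22 = 8 days remain.
Then July (31), August (31): 31 + 31 = 62 days.
September 1–22, 2218: 22 days.
Total: 8 + 62 + 22 = 92 days.
92 mod 7 = 1, so 1 day before Tuesday is Monday.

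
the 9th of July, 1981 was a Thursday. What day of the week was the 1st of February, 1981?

Sunday

Count forward from the earlier date (February 1, 1981) to the later (July 9, 1981):
February 1981: 28 − 1 = 27 days remain (1981 is not a leap year, so February has 28 days).
Then March (31), April (30), May (31), June (30): 31 + 30 + 31 + 30 = 122 days.
July 1–9, 1981: 9 days.
Total: 27 + 122 + 9 = 158 days.
158 mod 7 = 4, so 4 days before Thursday is Sunday.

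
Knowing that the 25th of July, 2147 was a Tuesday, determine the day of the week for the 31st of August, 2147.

July 2147: 31 − 25 = 6 days remain.
August 1–31, 2147: 31 days.
Total: 6 + 31 = 37 days.
37 mod 7 = 2, so 2 days after Tuesday is Thursday.

Thursday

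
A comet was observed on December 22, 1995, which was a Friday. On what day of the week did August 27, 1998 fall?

Thursday

Day-of-year of December 22, 1995: 356.
Day-of-year of August 27, 1998: 239.
1995 has 365 days, so 365 − 356 = 9 days remain in 1995.
Full years: 1996: 366; 1997: 365. Sum = 731.
Total: 9 + 731 + 239 = 979 days.
979 mod 7 = 6, so 6 days after Friday is Thursday.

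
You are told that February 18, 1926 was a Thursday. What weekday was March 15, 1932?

Tuesday

February 18, 1926 → February 18, 1927: 365 days.
February 18, 1927 → February 18, 1928: 365 days.
February 18, 1928 → February 18, 1929: 366 days (1928 is a leap year).
February 18, 1929 → February 18, 1930: 365 days.
February 18, 1930 → February 18, 1931: 365 days.
February 18, 1931 → February 18, 1932: 365 days.
February 1932: 29 − 18 = 11 days remain (1932 is a leap year, so February has 29 days).
March 1–15, 1932: 15 days.
Residual: 26 days.
Total: 2217 days.
2217 mod 7 = 5, so 5 days after Thursday is Tuesday.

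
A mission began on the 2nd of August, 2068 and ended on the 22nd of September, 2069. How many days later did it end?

August 2, 2068 → August 2, 2069: 365 days.
August 2069: 31 − 2 = 29 days remain.
September 1–22, 2069: 22 days.
Residual: 51 days.
Total: 416 days.

416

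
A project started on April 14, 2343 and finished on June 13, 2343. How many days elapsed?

April 2343: 30 − 14 = 16 days remain.
Then May (31): 31 days.
June 1–13, 2343: 13 days.
Total: 16 + 31 + 13 = 60 days.

60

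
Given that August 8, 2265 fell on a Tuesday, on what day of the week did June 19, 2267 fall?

Wednesday

August 2265: 31 − 8 = 23 days remain.
Then 21 full months totalling 638 days.
June 1–19, 2267: 19 days.
Total: 23 + 638 + 19 = 680 days.
680 mod 7 = 1, so 1 day after Tuesday is Wednesday.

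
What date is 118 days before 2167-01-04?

2166-09-08

Count 118 days before January 4, 2167:
Day-of-year of September 8, 2166: 251.
Day-of-year of January 4, 2167: 4.
2166 has 365 days, so 365 − 251 = 114 days remain in 2166.
Total: 114 + 4 = 118 days.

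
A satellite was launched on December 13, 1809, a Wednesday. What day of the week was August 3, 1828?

From December 13, 1809 to December 13, 1827: 18 years, of which 4 contain a Feb 29 — 14×365 + 4×366 = 6574 days.
December 1827: 31 − 13 = 18 days remain.
Then January (31), February 1828 (29), March (31), April (30), May (31), June (30), July (31): 31 + 29 + 31 + 30 + 31 + 30 + 31 = 213 days.
August 1–3, 1828: 3 days.
Residual: 234 days.
Total: 6808 days.
6808 mod 7 = 4, so 4 days after Wednesday is Sunday.

Sunday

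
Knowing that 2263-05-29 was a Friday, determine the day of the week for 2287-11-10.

Thursday

Day-of-year of May 29, 2263: 149.
Day-of-year of November 10, 2287: 314.
2263 has 365 days, so 365 − 149 = 216 days remain in 2263.
Full years 2264–2286: 17 common + 6 leap = 17×365 + 6×366 = 8401 days.
Total: 216 + 8401 + 314 = 8931 days.
8931 mod 7 = 6, so 6 days after Friday is Thursday.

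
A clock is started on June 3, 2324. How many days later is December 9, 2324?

June 2324: 30 − 3 = 27 days remain.
Then July (31), August (31), September (30), October (31), November (30): 31 + 31 + 30 + 31 + 30 = 153 days.
December 1–9, 2324: 9 days.
Total: 27 + 153 + 9 = 189 days.

189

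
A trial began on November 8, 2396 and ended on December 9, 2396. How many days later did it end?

November 2396: 30 − 8 = 22 days remain.
December 1–9, 2396: 9 days.
Total: 22 + 9 = 31 days.

31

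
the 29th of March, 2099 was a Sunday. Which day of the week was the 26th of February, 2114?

Monday

From March 29, 2099 to March 29, 2113: 14 years, of which 3 contain a Feb 29 — 11×365 + 3×366 = 5113 days.
(2100 is not a leap year (divisible by 100 but not 400).)
March 2113: 31 − 29 = 2 days remain.
Then 10 full months totalling 306 days.
February 1–26, 2114: 26 days (2114 is not a leap year).
Residual: 334 days.
Total: 5447 days.
5447 mod 7 = 1, so 1 day after Sunday is Monday.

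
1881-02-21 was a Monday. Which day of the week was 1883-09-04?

Tuesday

Day-of-year of February 21, 1881: 52.
Day-of-year of September 4, 1883: 247.
1881 has 365 days, so 365 − 52 = 313 days remain in 1881.
Full years: 1882: 365. Sum = 365.
Total: 313 + 365 + 247 = 925 days.
925 mod 7 = 1, so 1 day after Monday is Tuesday.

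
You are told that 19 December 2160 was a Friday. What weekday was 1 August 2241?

Sunday

Day-of-year of December 19, 2160: 354.
Day-of-year of August 1, 2241: 213.
2160 has 366 days, so 366 − 354 = 12 days remain in 2160.
Full years 2161–2240: 61 common + 19 leap = 61×365 + 19×366 = 29219 days.
Total: 12 + 29219 + 213 = 29444 days.
29444 mod 7 = 2, so 2 days after Friday is Sunday.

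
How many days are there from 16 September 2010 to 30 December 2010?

September 2010: 30 − 16 = 14 days remain.
Then October (31), November (30): 31 + 30 = 61 days.
December 1–30, 2010: 30 days.
Total: 14 + 61 + 30 = 105 days.

105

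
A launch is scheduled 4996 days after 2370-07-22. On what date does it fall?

2384-03-26

Count 4996 days after July 22, 2370:
From July 22, 2370 to July 22, 2383: 13 years, of which 3 contain a Feb 29 — 10×365 + 3×366 = 4748 days.
July 2383: 31 − 22 = 9 days remain.
Then August (31), September (30), October (31), November (30), December (31), January (31), February 2384 (29): 31 + 30 + 31 + 30 + 31 + 31 + 29 = 213 days.
March 1–26, 2384: 26 days.
Residual: 248 days.
Total: 4996 days.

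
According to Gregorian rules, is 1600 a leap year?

Yes

1600 is a leap year (divisible by 400).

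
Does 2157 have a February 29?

No

2157 is not a leap year.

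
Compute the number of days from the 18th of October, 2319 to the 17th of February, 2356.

From October 18, 2319 to October 18, 2355: 36 years, of which 9 contain a Feb 29 — 27×365 + 9×366 = 13149 days.
October 2355: 31 − 18 = 13 days remain.
Then November (30), December (31), January (31): 30 + 31 + 31 = 92 days.
February 1–17, 2356: 17 days (2356 is a leap year).
Residual: 122 days.
Total: 13271 days.

13271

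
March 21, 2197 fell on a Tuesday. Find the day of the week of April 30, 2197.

Sunday

March 2197: 31 − 21 = 10 days remain.
April 1–30, 2197: 30 days.
Total: 10 + 30 = 40 days.
40 mod 7 = 5, so 5 days after Tuesday is Sunday.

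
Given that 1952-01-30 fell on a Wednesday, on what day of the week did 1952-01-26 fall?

Count forward from the earlier date (January 26, 1952) to the later (January 30, 1952):
Within January 1952: 30 − 26 = 4 days.
4 mod 7 = 4, so 4 days before Wednesday is Saturday.

Saturday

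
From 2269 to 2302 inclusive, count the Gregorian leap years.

7

Years divisible by 4 in [2269, 2302]: 2272, 2276, 2280, 2284, 2288, 2292, 2296, 2300.
Of these, 2300 is divisible by 100 but not 400, so not leap.
Leap years: 8 − 1 = 7.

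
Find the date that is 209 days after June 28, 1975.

January 23, 1976

Count 209 days after June 28, 1975:
June 1975: 30 − 28 = 2 days remain.
Then July (31), August (31), September (30), October (31), November (30), December (31): 31 + 31 + 30 + 31 + 30 + 31 = 184 days.
January 1–23, 1976: 23 days.
Total: 2 + 184 + 23 = 209 days.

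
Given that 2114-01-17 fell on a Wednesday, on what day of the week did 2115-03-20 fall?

Day-of-year of January 17, 2114: 17.
Day-of-year of March 20, 2115: 79.
2114 has 365 days, so 365 − 17 = 348 days remain in 2114.
Total: 348 + 79 = 427 days.
427 is a multiple of 7, so 2115-03-20 falls on the same weekday: Wednesday.

Wednesday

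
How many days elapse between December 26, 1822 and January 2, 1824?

372

Day-of-year of December 26, 1822: 360.
Day-of-year of January 2, 1824: 2.
1822 has 365 days, so 365 − 360 = 5 days remain in 1822.
Full years: 1823: 365. Sum = 365.
Total: 5 + 365 + 2 = 372 days.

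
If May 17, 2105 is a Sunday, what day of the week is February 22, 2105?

Sunday

Count forward from the earlier date (February 22, 2105) to the later (May 17, 2105):
February 2105: 28 − 22 = 6 days remain (2105 is not a leap year, so February has 28 days).
Then March (31), April (30): 31 + 30 = 61 days.
May 1–17, 2105: 17 days.
Total: 6 + 61 + 17 = 84 days.
84 is a multiple of 7, so February 22, 2105 falls on the same weekday: Sunday.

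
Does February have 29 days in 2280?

2280 is a leap year.

Yes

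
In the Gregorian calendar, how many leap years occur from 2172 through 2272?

25

Years divisible by 4: 2172, 2176, …, 2272 — 26 in all.
Of these, 2200 is divisible by 100 but not 400, so not leap.
Leap years: 26 − 1 = 25.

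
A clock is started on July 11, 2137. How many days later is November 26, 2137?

July 2137: 31 − 11 = 20 days remain.
Then August (31), September (30), October (31): 31 + 30 + 31 = 92 days.
November 1–26, 2137: 26 days.
Total: 20 + 92 + 26 = 138 days.

138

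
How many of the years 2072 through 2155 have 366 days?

Years divisible by 4: 2072, 2076, …, 2152 — 21 in all.
Of these, 2100 is divisible by 100 but not 400, so not leap.
Leap years: 21 − 1 = 20.

20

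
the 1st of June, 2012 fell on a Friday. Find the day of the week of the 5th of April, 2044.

Tuesday

Day-of-year of June 1, 2012: 153.
Day-of-year of April 5, 2044: 96.
2012 has 366 days, so 366 − 153 = 213 days remain in 2012.
Full years 2013–2043: 24 common + 7 leap = 24×365 + 7×366 = 11322 days.
Total: 213 + 11322 + 96 = 11631 days.
11631 mod 7 = 4, so 4 days after Friday is Tuesday.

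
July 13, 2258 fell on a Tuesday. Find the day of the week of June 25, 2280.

Day-of-year of July 13, 2258: 194.
Day-of-year of June 25, 2280: 177.
2258 has 365 days, so 365 − 194 = 171 days remain in 2258.
Full years 2259–2279: 16 common + 5 leap = 16×365 + 5×366 = 7670 days.
Total: 171 + 7670 + 177 = 8018 days.
8018 mod 7 = 3, so 3 days after Tuesday is Friday.

Friday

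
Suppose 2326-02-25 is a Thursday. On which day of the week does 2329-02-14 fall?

Day-of-year of February 25, 2326: 56.
Day-of-year of February 14, 2329: 45.
2326 has 365 days, so 365 − 56 = 309 days remain in 2326.
Full years: 2327: 365; 2328: 366. Sum = 731.
Total: 309 + 731 + 45 = 1085 days.
1085 is a multiple of 7, so 2329-02-14 falls on the same weekday: Thursday.

Thursday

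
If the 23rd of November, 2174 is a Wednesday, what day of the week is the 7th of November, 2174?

Count forward from the earlier date (November 7, 2174) to the later (November 23, 2174):
Within November 2174: 23 − 7 = 16 days.
16 mod 7 = 2, so 2 days before Wednesday is Monday.

Monday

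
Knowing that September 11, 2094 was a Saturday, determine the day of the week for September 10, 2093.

Thursday

Count forward from the earlier date (September 10, 2093) to the later (September 11, 2094):
September 2093: 30 − 10 = 20 days remain.
Then 11 full months totalling 335 days.
September 1–11, 2094: 11 days.
Total: 20 + 335 + 11 = 366 days.
366 mod 7 = 2, so 2 days before Saturday is Thursday.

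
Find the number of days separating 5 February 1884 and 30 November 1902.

Day-of-year of February 5, 1884: 36.
Day-of-year of November 30, 1902: 334.
1884 has 366 days, so 366 − 36 = 330 days remain in 1884.
Full years 1885–1901: 14 common + 3 leap = 14×365 + 3×366 = 6208 days.
Total: 330 + 6208 + 334 = 6872 days.

6872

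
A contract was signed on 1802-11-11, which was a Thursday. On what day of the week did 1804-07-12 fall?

Thursday

November 11, 1802 → November 11, 1803: 365 days.
November 1803: 30 − 11 = 19 days remain.
Then December (31), January (31), February 1804 (29), March (31), April (30), May (31), June (30): 31 + 31 + 29 + 31 + 30 + 31 + 30 = 213 days.
July 1–12, 1804: 12 days.
Residual: 244 days.
Total: 609 days.
609 is a multiple of 7, so 1804-07-12 falls on the same weekday: Thursday.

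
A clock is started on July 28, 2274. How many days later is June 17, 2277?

Day-of-year of July 28, 2274: 209.
Day-of-year of June 17, 2277: 168.
2274 has 365 days, so 365 − 209 = 156 days remain in 2274.
Full years: 2275: 365; 2276: 366. Sum = 731.
Total: 156 + 731 + 168 = 1055 days.

1055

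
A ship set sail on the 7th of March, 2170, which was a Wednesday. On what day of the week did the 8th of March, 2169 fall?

Wednesday

Count forward from the earlier date (March 8, 2169) to the later (March 7, 2170):
March 2169: 31 − 8 = 23 days remain.
Then 11 full months totalling 334 days.
March 1–7, 2170: 7 days.
Total: 23 + 334 + 7 = 364 days.
364 is a multiple of 7, so the 8th of March, 2169 falls on the same weekday: Wednesday.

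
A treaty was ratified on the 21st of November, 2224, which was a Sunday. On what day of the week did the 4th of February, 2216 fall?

Count forward from the earlier date (February 4, 2216) to the later (November 21, 2224):
From February 4, 2216 to February 4, 2224: 8 years, of which 2 contain a Feb 29 — 6×365 + 2×366 = 2922 days.
February 2224: 29 − 4 = 25 days remain (2224 is a leap year, so February has 29 days).
Then March (31), April (30), May (31), June (30), July (31), August (31), September (30), October (31): 31 + 30 + 31 + 30 + 31 + 31 + 30 + 31 = 245 days.
November 1–21, 2224: 21 days.
Residual: 291 days.
Total: 3213 days.
3213 is a multiple of 7, so the 4th of February, 2216 falls on the same weekday: Sunday.

Sunday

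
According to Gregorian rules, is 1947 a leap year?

No

1947 is not a leap year.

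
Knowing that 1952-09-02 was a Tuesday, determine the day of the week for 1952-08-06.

Count forward from the earlier date (August 6, 1952) to the later (September 2, 1952):
August 1952: 31 − 6 = 25 days remain.
September 1–2, 1952: 2 days.
Total: 25 + 2 = 27 days.
27 mod 7 = 6, so 6 days before Tuesday is Wednesday.

Wednesday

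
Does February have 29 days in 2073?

2073 is not a leap year.

No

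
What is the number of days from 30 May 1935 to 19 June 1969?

From May 30, 1935 to May 30, 1969: 34 years, of which 9 contain a Feb 29 — 25×365 + 9×366 = 12419 days.
May 1969: 31 − 30 = 1 day remains.
June 1–19, 1969: 19 days.
Residual: 20 days.
Total: 12439 days.

12439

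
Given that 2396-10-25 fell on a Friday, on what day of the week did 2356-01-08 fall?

Sunday

Count forward from the earlier date (January 8, 2356) to the later (October 25, 2396):
From January 8, 2356 to January 8, 2396: 40 years, of which 10 contain a Feb 29 — 30×365 + 10×366 = 14610 days.
January 2396: 31 − 8 = 23 days remain.
Then February 2396 (29), March (31), April (30), May (31), June (30), July (31), August (31), September (30): 29 + 31 + 30 + 31 + 30 + 31 + 31 + 30 = 243 days.
October 1–25, 2396: 25 days.
Residual: 291 days.
Total: 14901 days.
14901 mod 7 = 5, so 5 days before Friday is Sunday.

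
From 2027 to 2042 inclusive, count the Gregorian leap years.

4

Years divisible by 4 in [2027, 2042]: 2028, 2032, 2036, 2040.
No century exceptions apply. Count: 4.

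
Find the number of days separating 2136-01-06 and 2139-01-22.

1112

January 6, 2136 → January 6, 2137: 366 days (2136 is a leap year).
January 6, 2137 → January 6, 2138: 365 days.
January 6, 2138 → January 6, 2139: 365 days.
Within January 2139: 22 − 6 = 16 days.
Total: 1112 days.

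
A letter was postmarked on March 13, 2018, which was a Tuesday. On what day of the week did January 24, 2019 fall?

March 2018: 31 − 13 = 18 days remain.
Then 9 full months totalling 275 days.
January 1–24, 2019: 24 days.
Total: 18 + 275 + 24 = 317 days.
317 mod 7 = 2, so 2 days after Tuesday is Thursday.

Thursday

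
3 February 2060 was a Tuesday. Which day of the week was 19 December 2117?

Sunday

Day-of-year of February 3, 2060: 34.
Day-of-year of December 19, 2117: 353.
2060 has 366 days, so 366 − 34 = 332 days remain in 2060.
Full years 2061–2116: 43 common + 13 leap = 43×365 + 13×366 = 20453 days.
Total: 332 + 20453 + 353 = 21138 days.
21138 mod 7 = 5, so 5 days after Tuesday is Sunday.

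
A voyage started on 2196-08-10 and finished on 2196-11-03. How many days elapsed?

August 2196: 31 − 10 = 21 days remain.
Then September (30), October (31): 30 + 31 = 61 days.
November 1–3, 2196: 3 days.
Total: 21 + 61 + 3 = 85 days.

85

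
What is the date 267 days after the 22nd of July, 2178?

the 15th of April, 2179

Count 267 days after July 22, 2178:
July 2178: 31 − 22 = 9 days remain.
Then August (31), September (30), October (31), November (30), December (31), January (31), February 2179 (28), March (31): 31 + 30 + 31 + 30 + 31 + 31 + 28 + 31 = 243 days.
April 1–15, 2179: 15 days.
Total: 9 + 243 + 15 = 267 days.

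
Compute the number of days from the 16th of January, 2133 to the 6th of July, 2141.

3093

From January 16, 2133 to January 16, 2141: 8 years, of which 2 contain a Feb 29 — 6×365 + 2×366 = 2922 days.
January 2141: 31 − 16 = 15 days remain.
Then February 2141 (28), March (31), April (30), May (31), June (30): 28 + 31 + 30 + 31 + 30 = 150 days.
July 1–6, 2141: 6 days.
Residual: 171 days.
Total: 3093 days.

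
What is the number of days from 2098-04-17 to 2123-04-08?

Day-of-year of April 17, 2098: 107.
Day-of-year of April 8, 2123: 98.
2098 has 365 days, so 365 − 107 = 258 days remain in 2098.
Full years 2099–2122: 19 common + 5 leap = 19×365 + 5×366 = 8765 days.
Total: 258 + 8765 + 98 = 9121 days.

9121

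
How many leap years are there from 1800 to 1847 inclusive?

11

Years divisible by 4 in [1800, 1847]: 1800, 1804, 1808, 1812, 1816, 1820, 1824, 1828, 1832, 1836, 1840, 1844.
Of these, 1800 is divisible by 100 but not 400, so not leap.
Leap years: 12 − 1 = 11.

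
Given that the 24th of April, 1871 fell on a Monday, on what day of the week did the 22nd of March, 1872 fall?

Day-of-year of April 24, 1871: 114.
Day-of-year of March 22, 1872: 82.
1871 has 365 days, so 365 − 114 = 251 days remain in 1871.
Total: 251 + 82 = 333 days.
333 mod 7 = 4, so 4 days after Monday is Friday.

Friday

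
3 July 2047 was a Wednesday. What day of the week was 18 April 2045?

Tuesday

Count forward from the earlier date (April 18, 2045) to the later (July 3, 2047):
April 18, 2045 → April 18, 2046: 365 days.
April 18, 2046 → April 18, 2047: 365 days.
April 2047: 30 − 18 = 12 days remain.
Then May (31), June (30): 31 + 30 = 61 days.
July 1–3, 2047: 3 days.
Residual: 76 days.
Total: 806 days.
806 mod 7 = 1, so 1 day before Wednesday is Tuesday.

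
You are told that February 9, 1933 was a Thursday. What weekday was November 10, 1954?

Wednesday

Day-of-year of February 9, 1933: 40.
Day-of-year of November 10, 1954: 314.
1933 has 365 days, so 365 − 40 = 325 days remain in 1933.
Full years 1934–1953: 15 common + 5 leap = 15×365 + 5×366 = 7305 days.
Total: 325 + 7305 + 314 = 7944 days.
7944 mod 7 = 6, so 6 days after Thursday is Wednesday.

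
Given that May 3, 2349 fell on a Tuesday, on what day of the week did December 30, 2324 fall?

Count forward from the earlier date (December 30, 2324) to the later (May 3, 2349):
Day-of-year of December 30, 2324: 365.
Day-of-year of May 3, 2349: 123.
2324 has 366 days, so 366 − 365 = 1 days remain in 2324.
Full years 2325–2348: 18 common + 6 leap = 18×365 + 6×366 = 8766 days.
Total: 1 + 8766 + 123 = 8890 days.
8890 is a multiple of 7, so December 30, 2324 falls on the same weekday: Tuesday.

Tuesday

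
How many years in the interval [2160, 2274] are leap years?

Years divisible by 4: 2160, 2164, …, 2272 — 29 in all.
Of these, 2200 is divisible by 100 but not 400, so not leap.
Leap years: 29 − 1 = 28.

28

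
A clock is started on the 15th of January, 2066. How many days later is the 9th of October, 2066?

January 2066: 31 − 15 = 16 days remain.
Then February 2066 (28), March (31), April (30), May (31), June (30), July (31), August (31), September (30): 28 + 31 + 30 + 31 + 30 + 31 + 31 + 30 = 242 days.
October 1–9, 2066: 9 days.
Total: 16 + 242 + 9 = 267 days.

267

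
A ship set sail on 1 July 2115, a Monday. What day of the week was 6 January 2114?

Count forward from the earlier date (January 6, 2114) to the later (July 1, 2115):
January 2114: 31 − 6 = 25 days remain.
Then 17 full months totalling 515 days.
July 1, 2115: 1 day.
Total: 25 + 515 + 1 = 541 days.
541 mod 7 = 2, so 2 days before Monday is Saturday.

Saturday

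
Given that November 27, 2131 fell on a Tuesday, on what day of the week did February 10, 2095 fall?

Count forward from the earlier date (February 10, 2095) to the later (November 27, 2131):
From February 10, 2095 to February 10, 2131: 36 years, of which 8 contain a Feb 29 — 28×365 + 8×366 = 13148 days.
(2100 is not a leap year (divisible by 100 but not 400).)
February 2131: 28 − 10 = 18 days remain (2131 is not a leap year, so February has 28 days).
Then March (31), April (30), May (31), June (30), July (31), August (31), September (30), October (31): 31 + 30 + 31 + 30 + 31 + 31 + 30 + 31 = 245 days.
November 1–27, 2131: 27 days.
Residual: 290 days.
Total: 13438 days.
13438 mod 7 = 5, so 5 days before Tuesday is Thursday.

Thursday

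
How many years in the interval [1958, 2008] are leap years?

13

Years divisible by 4: 1960, 1964, …, 2008 — 13 in all.
2000 is divisible by 400, so still leap.
No century exceptions apply. Count: 13.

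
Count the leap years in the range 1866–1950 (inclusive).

Years divisible by 4: 1868, 1872, …, 1948 — 21 in all.
Of these, 1900 is divisible by 100 but not 400, so not leap.
Leap years: 21 − 1 = 20.

20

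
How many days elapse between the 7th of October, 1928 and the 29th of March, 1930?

538

October 1928: 31 − 7 = 24 days remain.
Then 16 full months totalling 485 days.
March 1–29, 1930: 29 days.
Total: 24 + 485 + 29 = 538 days.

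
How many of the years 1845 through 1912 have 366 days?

Years divisible by 4: 1848, 1852, …, 1912 — 17 in all.
Of these, 1900 is divisible by 100 but not 400, so not leap.
Leap years: 17 − 1 = 16.

16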